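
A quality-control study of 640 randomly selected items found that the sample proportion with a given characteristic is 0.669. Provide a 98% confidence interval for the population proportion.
(0.626, 0.712)

Proportion CI:
SE = √(p̂(1-p̂)/n) = √(0.669 · 0.331 / 640) = 0.01860

z* = 2.326
Margin = z* · SE = 2.326 · 0.01860 = 0.0433

CI: 0.669 ± 0.0433 = (0.626, 0.712)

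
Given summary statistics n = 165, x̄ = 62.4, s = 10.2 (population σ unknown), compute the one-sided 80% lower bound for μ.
μ ≥ 61.73

Lower bound (one-sided):
t* = 0.844 (one-sided for 80%)
Lower bound = x̄ - t* · s/√n = 62.4 - 0.844 · 10.2/√165 = 61.73

We are 80% confident that μ ≥ 61.73.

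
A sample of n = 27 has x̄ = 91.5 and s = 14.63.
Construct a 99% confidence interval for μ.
(83.68, 99.32)

t-interval (σ unknown):
df = n - 1 = 26
t* = 2.779 for 99% confidence

Margin of error = t* · s/√n = 2.779 · 14.63/√27 = 7.82

CI: (83.68, 99.32)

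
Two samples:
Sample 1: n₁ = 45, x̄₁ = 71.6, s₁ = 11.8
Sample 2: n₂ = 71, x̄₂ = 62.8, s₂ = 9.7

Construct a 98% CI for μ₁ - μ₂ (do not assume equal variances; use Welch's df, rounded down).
(3.81, 13.79)

Difference: x̄₁ - x̄₂ = 8.80
SE = √(s₁²/n₁ + s₂²/n₂) = √(11.8²/45 + 9.7²/71) = 2.1022
df = 80.48 → 80 (Welch–Satterthwaite, rounded down)
t* = 2.374

CI: 8.80 ± 2.374 · 2.1022 = 8.80 ± 4.99 = (3.81, 13.79)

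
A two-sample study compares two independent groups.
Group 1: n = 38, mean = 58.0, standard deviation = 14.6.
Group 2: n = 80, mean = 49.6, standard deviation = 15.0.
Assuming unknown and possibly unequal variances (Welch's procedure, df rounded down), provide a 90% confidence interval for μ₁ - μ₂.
(3.57, 13.23)

Difference: x̄₁ - x̄₂ = 8.40
SE = √(s₁²/n₁ + s₂²/n₂) = √(14.6²/38 + 15.0²/80) = 2.9021
df = 74.62 → 74 (Welch–Satterthwaite, rounded down)
t* = 1.666

CI: 8.40 ± 1.666 · 2.9021 = 8.40 ± 4.83 = (3.57, 13.23)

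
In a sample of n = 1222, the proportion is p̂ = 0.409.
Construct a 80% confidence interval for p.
(0.391, 0.427)

Proportion CI:
SE = √(p̂(1-p̂)/n) = √(0.409 · 0.591 / 1222) = 0.01406

z* = 1.282
Margin = z* · SE = 1.282 · 0.01406 = 0.0180

CI: 0.409 ± 0.0180 = (0.391, 0.427)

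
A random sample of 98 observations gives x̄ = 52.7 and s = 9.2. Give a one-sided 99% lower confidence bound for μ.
μ ≥ 50.50

Lower bound (one-sided):
t* = 2.365 (one-sided for 99%)
Lower bound = x̄ - t* · s/√n = 52.7 - 2.365 · 9.2/√98 = 50.50

We are 99% confident that μ ≥ 50.50.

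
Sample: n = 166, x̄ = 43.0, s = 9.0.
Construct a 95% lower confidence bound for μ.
μ ≥ 41.84

Lower bound (one-sided):
t* = 1.654 (one-sided for 95%)
Lower bound = x̄ - t* · s/√n = 43.0 - 1.654 · 9.0/√166 = 41.84

We are 95% confident that μ ≥ 41.84.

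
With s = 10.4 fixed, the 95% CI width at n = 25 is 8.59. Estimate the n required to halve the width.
n ≈ 100

CI width ∝ 1/√n
To reduce width by factor 2, need √n to grow by 2 → need 2² = 4 times as many samples.

Current: n = 25, width = 8.59
New: n = 100, width ≈ 4.13

Width reduced by factor of 8.59/4.13 = 2.08.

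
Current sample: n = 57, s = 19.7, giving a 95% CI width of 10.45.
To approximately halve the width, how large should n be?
n ≈ 228

CI width ∝ 1/√n
To reduce width by factor 2, need √n to grow by 2 → need 2² = 4 times as many samples.

Current: n = 57, width = 10.45
New: n = 228, width ≈ 5.14

Width reduced by factor of 10.45/5.14 = 2.03.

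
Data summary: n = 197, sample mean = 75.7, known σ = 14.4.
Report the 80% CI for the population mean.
(74.38, 77.02)

z-interval (σ known):
z* = 1.282 for 80% confidence

Margin of error = z* · σ/√n = 1.282 · 14.4/√197 = 1.32

CI: (75.7 - 1.32, 75.7 + 1.32) = (74.38, 77.02)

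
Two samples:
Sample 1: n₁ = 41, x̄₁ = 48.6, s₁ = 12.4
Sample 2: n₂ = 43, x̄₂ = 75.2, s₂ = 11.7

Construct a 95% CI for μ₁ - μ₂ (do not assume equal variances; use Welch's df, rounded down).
(-31.84, -21.36)

Difference: x̄₁ - x̄₂ = -26.60
SE = √(s₁²/n₁ + s₂²/n₂) = √(12.4²/41 + 11.7²/43) = 2.6332
df = 81.09 → 81 (Welch–Satterthwaite, rounded down)
t* = 1.990

CI: -26.60 ± 1.990 · 2.6332 = -26.60 ± 5.24 = (-31.84, -21.36)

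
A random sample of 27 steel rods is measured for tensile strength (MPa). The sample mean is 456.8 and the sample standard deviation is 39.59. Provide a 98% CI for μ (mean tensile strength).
(437.91, 475.69)

t-interval (σ unknown):
df = n - 1 = 26
t* = 2.479 for 98% confidence

Margin of error = t* · s/√n = 2.479 · 39.59/√27 = 18.89

CI: (437.91, 475.69)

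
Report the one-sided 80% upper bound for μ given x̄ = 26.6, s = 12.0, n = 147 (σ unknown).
μ ≤ 27.44

Upper bound (one-sided):
t* = 0.844 (one-sided for 80%)
Upper bound = x̄ + t* · s/√n = 26.6 + 0.844 · 12.0/√147 = 27.44

We are 80% confident that μ ≤ 27.44.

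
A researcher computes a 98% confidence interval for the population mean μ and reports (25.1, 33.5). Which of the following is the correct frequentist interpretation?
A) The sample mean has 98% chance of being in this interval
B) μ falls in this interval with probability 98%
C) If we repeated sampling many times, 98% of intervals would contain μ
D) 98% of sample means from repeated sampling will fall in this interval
C

A) Wrong — x̄ is observed and sits in the interval by construction.
B) Wrong — μ is fixed; the randomness lives in the interval, not in μ.
C) Correct — this is the frequentist long-run coverage interpretation.
D) Wrong — coverage applies to intervals containing μ, not to future x̄ values.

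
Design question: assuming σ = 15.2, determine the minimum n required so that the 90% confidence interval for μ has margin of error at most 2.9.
n ≥ 75

For margin E ≤ 2.9:
n ≥ (z* · σ / E)²
n ≥ (1.645 · 15.2 / 2.9)²
n ≥ 74.34

Minimum n = 75 (rounding up)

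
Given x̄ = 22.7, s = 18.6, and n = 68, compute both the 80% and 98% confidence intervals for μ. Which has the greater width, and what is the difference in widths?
98% CI is wider by 4.91

df = 67
80% CI: t* = 1.294, (19.78, 25.62), width = 2 · t* · s/√n = 5.84
98% CI: t* = 2.383, (17.32, 28.08), width = 2 · t* · s/√n = 10.75

The 98% CI is wider by 10.75 - 5.84 = 4.91.
Higher confidence requires a wider interval.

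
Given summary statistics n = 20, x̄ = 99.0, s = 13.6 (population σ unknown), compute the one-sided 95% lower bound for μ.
μ ≥ 93.74

Lower bound (one-sided):
t* = 1.729 (one-sided for 95%)
Lower bound = x̄ - t* · s/√n = 99.0 - 1.729 · 13.6/√20 = 93.74

We are 95% confident that μ ≥ 93.74.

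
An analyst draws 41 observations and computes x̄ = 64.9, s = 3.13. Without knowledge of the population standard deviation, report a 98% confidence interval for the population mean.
(63.72, 66.08)

t-interval (σ unknown):
df = n - 1 = 40
t* = 2.423 for 98% confidence

Margin of error = t* · s/√n = 2.423 · 3.13/√41 = 1.18

CI: (63.72, 66.08)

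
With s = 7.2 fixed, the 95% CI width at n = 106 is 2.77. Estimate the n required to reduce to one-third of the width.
n ≈ 954

CI width ∝ 1/√n
To reduce width by factor 3, need √n to grow by 3 → need 3² = 9 times as many samples.

Current: n = 106, width = 2.77
New: n = 954, width ≈ 0.91

Width reduced by factor of 2.77/0.91 = 3.04.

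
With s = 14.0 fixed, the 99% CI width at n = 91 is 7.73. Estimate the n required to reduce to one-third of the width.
n ≈ 819

CI width ∝ 1/√n
To reduce width by factor 3, need √n to grow by 3 → need 3² = 9 times as many samples.

Current: n = 91, width = 7.73
New: n = 819, width ≈ 2.53

Width reduced by factor of 7.73/2.53 = 3.06.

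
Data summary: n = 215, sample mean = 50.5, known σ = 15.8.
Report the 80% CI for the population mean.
(49.12, 51.88)

z-interval (σ known):
z* = 1.282 for 80% confidence

Margin of error = z* · σ/√n = 1.282 · 15.8/√215 = 1.38

CI: (50.5 - 1.38, 50.5 + 1.38) = (49.12, 51.88)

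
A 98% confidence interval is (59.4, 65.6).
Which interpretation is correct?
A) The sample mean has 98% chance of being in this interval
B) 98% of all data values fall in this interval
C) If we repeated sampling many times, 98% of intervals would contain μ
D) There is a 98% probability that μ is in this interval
C

A) Wrong — x̄ is observed and sits in the interval by construction.
B) Wrong — a CI is about the parameter μ, not individual data values.
C) Correct — this is the frequentist long-run coverage interpretation.
D) Wrong — μ is fixed; the randomness lives in the interval, not in μ.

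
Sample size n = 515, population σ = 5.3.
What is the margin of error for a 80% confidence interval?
Margin of error = 0.30

Margin of error = z* · σ/√n
= 1.282 · 5.3/√515
= 1.282 · 5.3/22.6936
= 0.30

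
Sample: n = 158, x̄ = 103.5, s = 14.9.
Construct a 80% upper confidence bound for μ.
μ ≤ 104.50

Upper bound (one-sided):
t* = 0.844 (one-sided for 80%)
Upper bound = x̄ + t* · s/√n = 103.5 + 0.844 · 14.9/√158 = 104.50

We are 80% confident that μ ≤ 104.50.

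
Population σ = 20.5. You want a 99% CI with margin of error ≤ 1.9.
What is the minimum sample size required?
n ≥ 773

For margin E ≤ 1.9:
n ≥ (z* · σ / E)²
n ≥ (2.576 · 20.5 / 1.9)²
n ≥ 772.49

Minimum n = 773 (rounding up)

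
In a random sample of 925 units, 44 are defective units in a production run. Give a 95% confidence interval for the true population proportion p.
(0.034, 0.061)

Proportion CI:
p̂ = 44/925 = 0.04757
SE = √(p̂(1-p̂)/n) = √(0.04757 · 0.95243 / 925) = 0.00700

z* = 1.960
Margin = z* · SE = 1.960 · 0.00700 = 0.0137

CI: 0.04757 ± 0.0137 = (0.034, 0.061)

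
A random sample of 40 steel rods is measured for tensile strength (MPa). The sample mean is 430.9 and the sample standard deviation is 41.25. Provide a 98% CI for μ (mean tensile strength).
(415.08, 446.72)

t-interval (σ unknown):
df = n - 1 = 39
t* = 2.426 for 98% confidence

Margin of error = t* · s/√n = 2.426 · 41.25/√40 = 15.82

CI: (415.08, 446.72)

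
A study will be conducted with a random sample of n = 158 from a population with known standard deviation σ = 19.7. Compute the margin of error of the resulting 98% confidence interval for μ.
Margin of error = 3.65

Margin of error = z* · σ/√n
= 2.326 · 19.7/√158
= 2.326 · 19.7/12.5698
= 3.65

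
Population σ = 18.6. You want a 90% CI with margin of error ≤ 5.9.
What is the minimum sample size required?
n ≥ 27

For margin E ≤ 5.9:
n ≥ (z* · σ / E)²
n ≥ (1.645 · 18.6 / 5.9)²
n ≥ 26.89

Minimum n = 27 (rounding up)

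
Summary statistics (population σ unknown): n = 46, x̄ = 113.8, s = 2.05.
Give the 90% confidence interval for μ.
(113.29, 114.31)

t-interval (σ unknown):
df = n - 1 = 45
t* = 1.679 for 90% confidence

Margin of error = t* · s/√n = 1.679 · 2.05/√46 = 0.51

CI: (113.29, 114.31)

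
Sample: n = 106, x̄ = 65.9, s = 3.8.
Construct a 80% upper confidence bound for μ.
μ ≤ 66.21

Upper bound (one-sided):
t* = 0.845 (one-sided for 80%)
Upper bound = x̄ + t* · s/√n = 65.9 + 0.845 · 3.8/√106 = 66.21

We are 80% confident that μ ≤ 66.21.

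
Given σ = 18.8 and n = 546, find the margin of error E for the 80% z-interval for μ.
Margin of error = 1.03

Margin of error = z* · σ/√n
= 1.282 · 18.8/√546
= 1.282 · 18.8/23.3666
= 1.03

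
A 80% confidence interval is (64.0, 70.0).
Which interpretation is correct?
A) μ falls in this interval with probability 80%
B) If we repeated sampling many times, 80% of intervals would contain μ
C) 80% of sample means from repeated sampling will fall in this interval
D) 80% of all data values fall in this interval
B

A) Wrong — μ is fixed; the randomness lives in the interval, not in μ.
B) Correct — this is the frequentist long-run coverage interpretation.
C) Wrong — coverage applies to intervals containing μ, not to future x̄ values.
D) Wrong — a CI is about the parameter μ, not individual data values.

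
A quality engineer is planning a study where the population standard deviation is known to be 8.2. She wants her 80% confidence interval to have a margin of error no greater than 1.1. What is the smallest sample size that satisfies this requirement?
n ≥ 92

For margin E ≤ 1.1:
n ≥ (z* · σ / E)²
n ≥ (1.282 · 8.2 / 1.1)²
n ≥ 91.33

Minimum n = 92 (rounding up)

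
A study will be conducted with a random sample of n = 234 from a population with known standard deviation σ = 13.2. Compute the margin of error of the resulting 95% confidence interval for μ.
Margin of error = 1.69

Margin of error = z* · σ/√n
= 1.960 · 13.2/√234
= 1.960 · 13.2/15.2971
= 1.69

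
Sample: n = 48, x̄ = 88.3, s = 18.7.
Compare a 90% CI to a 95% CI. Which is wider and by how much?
95% CI is wider by 1.80

df = 47
90% CI: t* = 1.678, (83.77, 92.83), width = 2 · t* · s/√n = 9.06
95% CI: t* = 2.012, (82.87, 93.73), width = 2 · t* · s/√n = 10.86

The 95% CI is wider by 10.86 - 9.06 = 1.80.
Higher confidence requires a wider interval.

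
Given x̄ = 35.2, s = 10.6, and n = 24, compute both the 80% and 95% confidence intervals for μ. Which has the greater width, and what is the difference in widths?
95% CI is wider by 3.24

df = 23
80% CI: t* = 1.319, (32.35, 38.05), width = 2 · t* · s/√n = 5.71
95% CI: t* = 2.069, (30.72, 39.68), width = 2 · t* · s/√n = 8.95

The 95% CI is wider by 8.95 - 5.71 = 3.24.
Higher confidence requires a wider interval.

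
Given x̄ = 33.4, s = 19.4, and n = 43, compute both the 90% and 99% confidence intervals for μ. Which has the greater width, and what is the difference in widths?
99% CI is wider by 6.01

df = 42
90% CI: t* = 1.682, (28.42, 38.38), width = 2 · t* · s/√n = 9.95
99% CI: t* = 2.698, (25.42, 41.38), width = 2 · t* · s/√n = 15.96

The 99% CI is wider by 15.96 - 9.95 = 6.01.
Higher confidence requires a wider interval.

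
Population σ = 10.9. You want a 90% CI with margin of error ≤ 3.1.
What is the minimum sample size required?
n ≥ 34

For margin E ≤ 3.1:
n ≥ (z* · σ / E)²
n ≥ (1.645 · 10.9 / 3.1)²
n ≥ 33.46

Minimum n = 34 (rounding up)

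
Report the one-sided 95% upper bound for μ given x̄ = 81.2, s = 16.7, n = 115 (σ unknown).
μ ≤ 83.78

Upper bound (one-sided):
t* = 1.658 (one-sided for 95%)
Upper bound = x̄ + t* · s/√n = 81.2 + 1.658 · 16.7/√115 = 83.78

We are 95% confident that μ ≤ 83.78.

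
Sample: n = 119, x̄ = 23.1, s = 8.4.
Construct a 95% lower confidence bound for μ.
μ ≥ 21.82

Lower bound (one-sided):
t* = 1.658 (one-sided for 95%)
Lower bound = x̄ - t* · s/√n = 23.1 - 1.658 · 8.4/√119 = 21.82

We are 95% confident that μ ≥ 21.82.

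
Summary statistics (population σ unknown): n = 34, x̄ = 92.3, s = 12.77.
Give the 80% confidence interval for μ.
(89.44, 95.16)

t-interval (σ unknown):
df = n - 1 = 33
t* = 1.308 for 80% confidence

Margin of error = t* · s/√n = 1.308 · 12.77/√34 = 2.86

CI: (89.44, 95.16)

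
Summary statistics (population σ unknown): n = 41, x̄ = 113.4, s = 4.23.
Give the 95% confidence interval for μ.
(112.06, 114.74)

t-interval (σ unknown):
df = n - 1 = 40
t* = 2.021 for 95% confidence

Margin of error = t* · s/√n = 2.021 · 4.23/√41 = 1.34

CI: (112.06, 114.74)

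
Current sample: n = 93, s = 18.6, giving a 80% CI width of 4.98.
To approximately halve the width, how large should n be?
n ≈ 372

CI width ∝ 1/√n
To reduce width by factor 2, need √n to grow by 2 → need 2² = 4 times as many samples.

Current: n = 93, width = 4.98
New: n = 372, width ≈ 2.48

Width reduced by factor of 4.98/2.48 = 2.01.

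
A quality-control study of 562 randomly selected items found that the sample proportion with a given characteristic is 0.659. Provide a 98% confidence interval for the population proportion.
(0.612, 0.706)

Proportion CI:
SE = √(p̂(1-p̂)/n) = √(0.659 · 0.341 / 562) = 0.02000

z* = 2.326
Margin = z* · SE = 2.326 · 0.02000 = 0.0465

CI: 0.659 ± 0.0465 = (0.612, 0.706)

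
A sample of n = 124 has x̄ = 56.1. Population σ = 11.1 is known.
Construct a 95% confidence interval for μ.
(54.15, 58.05)

z-interval (σ known):
z* = 1.960 for 95% confidence

Margin of error = z* · σ/√n = 1.960 · 11.1/√124 = 1.95

CI: (56.1 - 1.95, 56.1 + 1.95) = (54.15, 58.05)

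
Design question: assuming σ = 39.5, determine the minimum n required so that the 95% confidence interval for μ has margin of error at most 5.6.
n ≥ 192

For margin E ≤ 5.6:
n ≥ (z* · σ / E)²
n ≥ (1.960 · 39.5 / 5.6)²
n ≥ 191.13

Minimum n = 192 (rounding up)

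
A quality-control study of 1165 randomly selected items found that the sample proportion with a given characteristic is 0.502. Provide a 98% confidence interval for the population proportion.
(0.468, 0.536)

Proportion CI:
SE = √(p̂(1-p̂)/n) = √(0.502 · 0.498 / 1165) = 0.01465

z* = 2.326
Margin = z* · SE = 2.326 · 0.01465 = 0.0341

CI: 0.502 ± 0.0341 = (0.468, 0.536)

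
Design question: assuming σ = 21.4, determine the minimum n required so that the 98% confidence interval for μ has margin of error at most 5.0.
n ≥ 100

For margin E ≤ 5.0:
n ≥ (z* · σ / E)²
n ≥ (2.326 · 21.4 / 5.0)²
n ≥ 99.11

Minimum n = 100 (rounding up)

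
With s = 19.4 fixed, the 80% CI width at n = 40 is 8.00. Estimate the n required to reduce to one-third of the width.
n ≈ 360

CI width ∝ 1/√n
To reduce width by factor 3, need √n to grow by 3 → need 3² = 9 times as many samples.

Current: n = 40, width = 8.00
New: n = 360, width ≈ 2.63

Width reduced by factor of 8.00/2.63 = 3.04.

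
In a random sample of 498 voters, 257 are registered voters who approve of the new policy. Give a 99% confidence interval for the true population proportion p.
(0.458, 0.574)

Proportion CI:
p̂ = 257/498 = 0.51606
SE = √(p̂(1-p̂)/n) = √(0.51606 · 0.48394 / 498) = 0.02239

z* = 2.576
Margin = z* · SE = 2.576 · 0.02239 = 0.0577

CI: 0.51606 ± 0.0577 = (0.458, 0.574)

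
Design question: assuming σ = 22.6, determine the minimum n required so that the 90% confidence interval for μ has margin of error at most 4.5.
n ≥ 69

For margin E ≤ 4.5:
n ≥ (z* · σ / E)²
n ≥ (1.645 · 22.6 / 4.5)²
n ≥ 68.25

Minimum n = 69 (rounding up)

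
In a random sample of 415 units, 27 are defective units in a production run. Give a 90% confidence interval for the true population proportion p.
(0.045, 0.085)

Proportion CI:
p̂ = 27/415 = 0.06506
SE = √(p̂(1-p̂)/n) = √(0.06506 · 0.93494 / 415) = 0.01211

z* = 1.645
Margin = z* · SE = 1.645 · 0.01211 = 0.0199

CI: 0.06506 ± 0.0199 = (0.045, 0.085)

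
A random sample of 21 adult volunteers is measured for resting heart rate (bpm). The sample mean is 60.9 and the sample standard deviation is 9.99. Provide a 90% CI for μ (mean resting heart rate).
(57.14, 64.66)

t-interval (σ unknown):
df = n - 1 = 20
t* = 1.725 for 90% confidence

Margin of error = t* · s/√n = 1.725 · 9.99/√21 = 3.76

CI: (57.14, 64.66)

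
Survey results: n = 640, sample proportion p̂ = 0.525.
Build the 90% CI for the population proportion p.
(0.493, 0.557)

Proportion CI:
SE = √(p̂(1-p̂)/n) = √(0.525 · 0.475 / 640) = 0.01974

z* = 1.645
Margin = z* · SE = 1.645 · 0.01974 = 0.0325

CI: 0.525 ± 0.0325 = (0.493, 0.557)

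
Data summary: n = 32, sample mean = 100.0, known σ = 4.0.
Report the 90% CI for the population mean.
(98.84, 101.16)

z-interval (σ known):
z* = 1.645 for 90% confidence

Margin of error = z* · σ/√n = 1.645 · 4.0/√32 = 1.16

CI: (100.0 - 1.16, 100.0 + 1.16) = (98.84, 101.16)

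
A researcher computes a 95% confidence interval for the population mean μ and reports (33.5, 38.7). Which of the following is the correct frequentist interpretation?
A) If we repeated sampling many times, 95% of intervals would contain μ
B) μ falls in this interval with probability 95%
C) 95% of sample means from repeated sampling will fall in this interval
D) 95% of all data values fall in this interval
A

A) Correct — this is the frequentist long-run coverage interpretation.
B) Wrong — μ is fixed; the randomness lives in the interval, not in μ.
C) Wrong — coverage applies to intervals containing μ, not to future x̄ values.
D) Wrong — a CI is about the parameter μ, not individual data values.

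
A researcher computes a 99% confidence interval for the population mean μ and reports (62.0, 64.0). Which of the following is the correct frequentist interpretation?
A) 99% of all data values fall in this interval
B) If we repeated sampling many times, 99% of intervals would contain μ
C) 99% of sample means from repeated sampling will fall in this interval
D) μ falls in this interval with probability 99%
B

A) Wrong — a CI is about the parameter μ, not individual data values.
B) Correct — this is the frequentist long-run coverage interpretation.
C) Wrong — coverage applies to intervals containing μ, not to future x̄ values.
D) Wrong — μ is fixed; the randomness lives in the interval, not in μ.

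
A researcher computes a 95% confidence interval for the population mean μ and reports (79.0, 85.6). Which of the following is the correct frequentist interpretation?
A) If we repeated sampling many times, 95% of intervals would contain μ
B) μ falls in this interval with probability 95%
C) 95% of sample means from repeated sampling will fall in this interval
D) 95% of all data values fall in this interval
A

A) Correct — this is the frequentist long-run coverage interpretation.
B) Wrong — μ is fixed; the randomness lives in the interval, not in μ.
C) Wrong — coverage applies to intervals containing μ, not to future x̄ values.
D) Wrong — a CI is about the parameter μ, not individual data values.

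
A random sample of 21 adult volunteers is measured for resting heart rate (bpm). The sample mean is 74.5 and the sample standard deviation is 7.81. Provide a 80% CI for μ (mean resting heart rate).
(72.24, 76.76)

t-interval (σ unknown):
df = n - 1 = 20
t* = 1.325 for 80% confidence

Margin of error = t* · s/√n = 1.325 · 7.81/√21 = 2.26

CI: (72.24, 76.76)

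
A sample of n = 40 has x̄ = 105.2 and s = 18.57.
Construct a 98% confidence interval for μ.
(98.08, 112.32)

t-interval (σ unknown):
df = n - 1 = 39
t* = 2.426 for 98% confidence

Margin of error = t* · s/√n = 2.426 · 18.57/√40 = 7.12

CI: (98.08, 112.32)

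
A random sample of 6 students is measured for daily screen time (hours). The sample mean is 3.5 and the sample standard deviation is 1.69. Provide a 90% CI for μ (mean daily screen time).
(2.11, 4.89)

t-interval (σ unknown):
df = n - 1 = 5
t* = 2.015 for 90% confidence

Margin of error = t* · s/√n = 2.015 · 1.69/√6 = 1.39

CI: (2.11, 4.89)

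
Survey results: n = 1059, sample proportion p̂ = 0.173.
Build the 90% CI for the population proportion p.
(0.154, 0.192)

Proportion CI:
SE = √(p̂(1-p̂)/n) = √(0.173 · 0.827 / 1059) = 0.01162

z* = 1.645
Margin = z* · SE = 1.645 · 0.01162 = 0.0191

CI: 0.173 ± 0.0191 = (0.154, 0.192)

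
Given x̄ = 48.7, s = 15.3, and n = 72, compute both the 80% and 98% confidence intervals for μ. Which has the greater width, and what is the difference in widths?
98% CI is wider by 3.91

df = 71
80% CI: t* = 1.294, (46.37, 51.03), width = 2 · t* · s/√n = 4.67
98% CI: t* = 2.380, (44.41, 52.99), width = 2 · t* · s/√n = 8.58

The 98% CI is wider by 8.58 - 4.67 = 3.91.
Higher confidence requires a wider interval.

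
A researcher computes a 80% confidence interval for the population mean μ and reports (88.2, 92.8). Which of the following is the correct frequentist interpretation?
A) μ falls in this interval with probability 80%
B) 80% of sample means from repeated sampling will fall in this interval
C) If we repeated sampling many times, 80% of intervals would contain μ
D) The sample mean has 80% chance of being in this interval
C

A) Wrong — μ is fixed; the randomness lives in the interval, not in μ.
B) Wrong — coverage applies to intervals containing μ, not to future x̄ values.
C) Correct — this is the frequentist long-run coverage interpretation.
D) Wrong — x̄ is observed and sits in the interval by construction.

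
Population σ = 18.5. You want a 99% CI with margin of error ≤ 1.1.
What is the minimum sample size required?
n ≥ 1877

For margin E ≤ 1.1:
n ≥ (z* · σ / E)²
n ≥ (2.576 · 18.5 / 1.1)²
n ≥ 1876.94

Minimum n = 1877 (rounding up)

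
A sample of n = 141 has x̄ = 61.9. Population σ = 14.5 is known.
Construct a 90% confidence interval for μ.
(59.89, 63.91)

z-interval (σ known):
z* = 1.645 for 90% confidence

Margin of error = z* · σ/√n = 1.645 · 14.5/√141 = 2.01

CI: (61.9 - 2.01, 61.9 + 2.01) = (59.89, 63.91)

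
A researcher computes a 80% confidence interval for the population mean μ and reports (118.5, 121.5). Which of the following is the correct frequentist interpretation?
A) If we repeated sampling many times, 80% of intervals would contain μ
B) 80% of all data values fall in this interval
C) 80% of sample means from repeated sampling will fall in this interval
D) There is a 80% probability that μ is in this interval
A

A) Correct — this is the frequentist long-run coverage interpretation.
B) Wrong — a CI is about the parameter μ, not individual data values.
C) Wrong — coverage applies to intervals containing μ, not to future x̄ values.
D) Wrong — μ is fixed; the randomness lives in the interval, not in μ.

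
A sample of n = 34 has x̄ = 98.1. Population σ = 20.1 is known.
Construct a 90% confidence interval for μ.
(92.43, 103.77)

z-interval (σ known):
z* = 1.645 for 90% confidence

Margin of error = z* · σ/√n = 1.645 · 20.1/√34 = 5.67

CI: (98.1 - 5.67, 98.1 + 5.67) = (92.43, 103.77)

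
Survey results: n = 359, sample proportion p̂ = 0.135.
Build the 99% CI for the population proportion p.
(0.089, 0.181)

Proportion CI:
SE = √(p̂(1-p̂)/n) = √(0.135 · 0.865 / 359) = 0.01804

z* = 2.576
Margin = z* · SE = 2.576 · 0.01804 = 0.0465

CI: 0.135 ± 0.0465 = (0.089, 0.181)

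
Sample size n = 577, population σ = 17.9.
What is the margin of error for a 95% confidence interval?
Margin of error = 1.46

Margin of error = z* · σ/√n
= 1.960 · 17.9/√577
= 1.960 · 17.9/24.0208
= 1.46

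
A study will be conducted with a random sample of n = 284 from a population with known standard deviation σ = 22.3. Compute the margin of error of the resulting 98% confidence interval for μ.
Margin of error = 3.08

Margin of error = z* · σ/√n
= 2.326 · 22.3/√284
= 2.326 · 22.3/16.8523
= 3.08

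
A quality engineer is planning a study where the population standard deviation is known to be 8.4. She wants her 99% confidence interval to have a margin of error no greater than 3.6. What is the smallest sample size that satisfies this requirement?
n ≥ 37

For margin E ≤ 3.6:
n ≥ (z* · σ / E)²
n ≥ (2.576 · 8.4 / 3.6)²
n ≥ 36.13

Minimum n = 37 (rounding up)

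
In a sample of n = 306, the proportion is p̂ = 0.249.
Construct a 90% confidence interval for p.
(0.208, 0.290)

Proportion CI:
SE = √(p̂(1-p̂)/n) = √(0.249 · 0.751 / 306) = 0.02472

z* = 1.645
Margin = z* · SE = 1.645 · 0.02472 = 0.0407

CI: 0.249 ± 0.0407 = (0.208, 0.290)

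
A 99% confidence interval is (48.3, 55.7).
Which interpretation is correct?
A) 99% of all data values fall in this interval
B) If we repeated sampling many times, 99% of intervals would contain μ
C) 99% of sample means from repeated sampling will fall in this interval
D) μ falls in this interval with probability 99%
B

A) Wrong — a CI is about the parameter μ, not individual data values.
B) Correct — this is the frequentist long-run coverage interpretation.
C) Wrong — coverage applies to intervals containing μ, not to future x̄ values.
D) Wrong — μ is fixed; the randomness lives in the interval, not in μ.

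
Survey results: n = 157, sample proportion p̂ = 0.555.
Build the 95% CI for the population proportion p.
(0.477, 0.633)

Proportion CI:
SE = √(p̂(1-p̂)/n) = √(0.555 · 0.445 / 157) = 0.03966

z* = 1.960
Margin = z* · SE = 1.960 · 0.03966 = 0.0777

CI: 0.555 ± 0.0777 = (0.477, 0.633)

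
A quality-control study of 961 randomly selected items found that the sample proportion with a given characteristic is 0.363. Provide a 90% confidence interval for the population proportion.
(0.337, 0.389)

Proportion CI:
SE = √(p̂(1-p̂)/n) = √(0.363 · 0.637 / 961) = 0.01551

z* = 1.645
Margin = z* · SE = 1.645 · 0.01551 = 0.0255

CI: 0.363 ± 0.0255 = (0.337, 0.389)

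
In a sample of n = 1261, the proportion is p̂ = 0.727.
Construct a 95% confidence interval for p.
(0.702, 0.752)

Proportion CI:
SE = √(p̂(1-p̂)/n) = √(0.727 · 0.273 / 1261) = 0.01255

z* = 1.960
Margin = z* · SE = 1.960 · 0.01255 = 0.0246

CI: 0.727 ± 0.0246 = (0.702, 0.752)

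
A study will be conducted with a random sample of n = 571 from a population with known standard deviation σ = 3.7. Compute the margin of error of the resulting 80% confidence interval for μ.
Margin of error = 0.20

Margin of error = z* · σ/√n
= 1.282 · 3.7/√571
= 1.282 · 3.7/23.8956
= 0.20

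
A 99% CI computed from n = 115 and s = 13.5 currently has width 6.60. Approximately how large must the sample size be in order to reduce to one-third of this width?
n ≈ 1035

CI width ∝ 1/√n
To reduce width by factor 3, need √n to grow by 3 → need 3² = 9 times as many samples.

Current: n = 115, width = 6.60
New: n = 1035, width ≈ 2.17

Width reduced by factor of 6.60/2.17 = 3.04.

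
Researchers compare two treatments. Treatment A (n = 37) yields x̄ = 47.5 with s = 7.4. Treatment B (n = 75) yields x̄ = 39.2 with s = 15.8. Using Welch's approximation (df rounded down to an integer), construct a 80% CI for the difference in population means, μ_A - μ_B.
(5.47, 11.13)

Difference: x̄₁ - x̄₂ = 8.30
SE = √(s₁²/n₁ + s₂²/n₂) = √(7.4²/37 + 15.8²/75) = 2.1928
df = 109.81 → 109 (Welch–Satterthwaite, rounded down)
t* = 1.289

CI: 8.30 ± 1.289 · 2.1928 = 8.30 ± 2.83 = (5.47, 11.13)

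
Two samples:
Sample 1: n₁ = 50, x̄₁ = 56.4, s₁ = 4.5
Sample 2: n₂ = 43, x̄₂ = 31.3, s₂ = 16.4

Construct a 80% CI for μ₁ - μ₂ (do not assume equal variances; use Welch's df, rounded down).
(21.75, 28.45)

Difference: x̄₁ - x̄₂ = 25.10
SE = √(s₁²/n₁ + s₂²/n₂) = √(4.5²/50 + 16.4²/43) = 2.5807
df = 47.44 → 47 (Welch–Satterthwaite, rounded down)
t* = 1.300

CI: 25.10 ± 1.300 · 2.5807 = 25.10 ± 3.35 = (21.75, 28.45)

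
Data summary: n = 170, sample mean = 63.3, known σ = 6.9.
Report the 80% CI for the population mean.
(62.62, 63.98)

z-interval (σ known):
z* = 1.282 for 80% confidence

Margin of error = z* · σ/√n = 1.282 · 6.9/√170 = 0.68

CI: (63.3 - 0.68, 63.3 + 0.68) = (62.62, 63.98)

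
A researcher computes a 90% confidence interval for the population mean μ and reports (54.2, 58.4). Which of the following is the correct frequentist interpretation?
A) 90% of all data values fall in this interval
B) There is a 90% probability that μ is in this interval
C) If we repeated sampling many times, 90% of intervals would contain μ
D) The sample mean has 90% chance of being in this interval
C

A) Wrong — a CI is about the parameter μ, not individual data values.
B) Wrong — μ is fixed; the randomness lives in the interval, not in μ.
C) Correct — this is the frequentist long-run coverage interpretation.
D) Wrong — x̄ is observed and sits in the interval by construction.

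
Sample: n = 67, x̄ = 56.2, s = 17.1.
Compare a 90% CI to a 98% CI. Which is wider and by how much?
98% CI is wider by 2.99

df = 66
90% CI: t* = 1.668, (52.72, 59.68), width = 2 · t* · s/√n = 6.97
98% CI: t* = 2.384, (51.22, 61.18), width = 2 · t* · s/√n = 9.96

The 98% CI is wider by 9.96 - 6.97 = 2.99.
Higher confidence requires a wider interval.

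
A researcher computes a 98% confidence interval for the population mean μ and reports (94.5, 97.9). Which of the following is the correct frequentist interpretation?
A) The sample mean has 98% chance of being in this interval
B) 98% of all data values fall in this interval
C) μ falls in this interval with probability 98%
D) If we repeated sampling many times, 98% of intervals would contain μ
D

A) Wrong — x̄ is observed and sits in the interval by construction.
B) Wrong — a CI is about the parameter μ, not individual data values.
C) Wrong — μ is fixed; the randomness lives in the interval, not in μ.
D) Correct — this is the frequentist long-run coverage interpretation.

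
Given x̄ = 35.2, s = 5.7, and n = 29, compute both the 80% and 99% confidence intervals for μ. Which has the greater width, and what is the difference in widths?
99% CI is wider by 3.07

df = 28
80% CI: t* = 1.313, (33.81, 36.59), width = 2 · t* · s/√n = 2.78
99% CI: t* = 2.763, (32.28, 38.12), width = 2 · t* · s/√n = 5.85

The 99% CI is wider by 5.85 - 2.78 = 3.07.
Higher confidence requires a wider interval.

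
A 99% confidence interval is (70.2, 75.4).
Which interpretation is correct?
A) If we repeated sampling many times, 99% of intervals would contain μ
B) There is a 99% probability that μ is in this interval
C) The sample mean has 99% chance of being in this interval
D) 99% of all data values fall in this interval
A

A) Correct — this is the frequentist long-run coverage interpretation.
B) Wrong — μ is fixed; the randomness lives in the interval, not in μ.
C) Wrong — x̄ is observed and sits in the interval by construction.
D) Wrong — a CI is about the parameter μ, not individual data values.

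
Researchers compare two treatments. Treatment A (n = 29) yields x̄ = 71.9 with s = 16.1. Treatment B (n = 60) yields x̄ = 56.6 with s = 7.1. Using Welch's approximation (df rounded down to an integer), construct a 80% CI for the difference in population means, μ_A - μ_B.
(11.21, 19.39)

Difference: x̄₁ - x̄₂ = 15.30
SE = √(s₁²/n₁ + s₂²/n₂) = √(16.1²/29 + 7.1²/60) = 3.1271
df = 33.37 → 33 (Welch–Satterthwaite, rounded down)
t* = 1.308

CI: 15.30 ± 1.308 · 3.1271 = 15.30 ± 4.09 = (11.21, 19.39)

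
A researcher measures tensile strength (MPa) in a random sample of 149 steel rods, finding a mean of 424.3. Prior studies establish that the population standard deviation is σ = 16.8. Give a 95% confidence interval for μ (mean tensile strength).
(421.60, 427.00)

z-interval (σ known):
z* = 1.960 for 95% confidence

Margin of error = z* · σ/√n = 1.960 · 16.8/√149 = 2.70

CI: (424.3 - 2.70, 424.3 + 2.70) = (421.60, 427.00)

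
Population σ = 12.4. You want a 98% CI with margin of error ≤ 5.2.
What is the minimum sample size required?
n ≥ 31

For margin E ≤ 5.2:
n ≥ (z* · σ / E)²
n ≥ (2.326 · 12.4 / 5.2)²
n ≥ 30.76

Minimum n = 31 (rounding up)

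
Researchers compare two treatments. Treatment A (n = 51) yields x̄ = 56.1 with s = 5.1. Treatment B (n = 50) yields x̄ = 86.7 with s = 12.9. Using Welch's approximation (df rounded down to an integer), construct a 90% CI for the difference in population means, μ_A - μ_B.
(-33.87, -27.33)

Difference: x̄₁ - x̄₂ = -30.60
SE = √(s₁²/n₁ + s₂²/n₂) = √(5.1²/51 + 12.9²/50) = 1.9591
df = 63.70 → 63 (Welch–Satterthwaite, rounded down)
t* = 1.669

CI: -30.60 ± 1.669 · 1.9591 = -30.60 ± 3.27 = (-33.87, -27.33)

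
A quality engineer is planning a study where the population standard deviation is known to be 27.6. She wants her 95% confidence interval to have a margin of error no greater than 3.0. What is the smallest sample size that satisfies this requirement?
n ≥ 326

For margin E ≤ 3.0:
n ≥ (z* · σ / E)²
n ≥ (1.960 · 27.6 / 3.0)²
n ≥ 325.15

Minimum n = 326 (rounding up)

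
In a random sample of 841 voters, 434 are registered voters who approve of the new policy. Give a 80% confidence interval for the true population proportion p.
(0.494, 0.538)

Proportion CI:
p̂ = 434/841 = 0.51605
SE = √(p̂(1-p̂)/n) = √(0.51605 · 0.48395 / 841) = 0.01723

z* = 1.282
Margin = z* · SE = 1.282 · 0.01723 = 0.0221

CI: 0.51605 ± 0.0221 = (0.494, 0.538)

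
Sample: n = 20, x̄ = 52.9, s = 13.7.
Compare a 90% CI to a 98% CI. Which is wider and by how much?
98% CI is wider by 4.97

df = 19
90% CI: t* = 1.729, (47.60, 58.20), width = 2 · t* · s/√n = 10.59
98% CI: t* = 2.539, (45.12, 60.68), width = 2 · t* · s/√n = 15.56

The 98% CI is wider by 15.56 - 10.59 = 4.97.
Higher confidence requires a wider interval.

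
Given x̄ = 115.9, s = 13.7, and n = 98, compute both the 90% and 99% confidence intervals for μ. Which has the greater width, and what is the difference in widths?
99% CI is wider by 2.67

df = 97
90% CI: t* = 1.661, (113.60, 118.20), width = 2 · t* · s/√n = 4.60
99% CI: t* = 2.627, (112.26, 119.54), width = 2 · t* · s/√n = 7.27

The 99% CI is wider by 7.27 - 4.60 = 2.67.
Higher confidence requires a wider interval.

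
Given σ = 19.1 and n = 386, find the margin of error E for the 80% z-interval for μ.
Margin of error = 1.25

Margin of error = z* · σ/√n
= 1.282 · 19.1/√386
= 1.282 · 19.1/19.6469
= 1.25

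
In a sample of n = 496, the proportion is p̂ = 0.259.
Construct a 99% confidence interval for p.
(0.208, 0.310)

Proportion CI:
SE = √(p̂(1-p̂)/n) = √(0.259 · 0.741 / 496) = 0.01967

z* = 2.576
Margin = z* · SE = 2.576 · 0.01967 = 0.0507

CI: 0.259 ± 0.0507 = (0.208, 0.310)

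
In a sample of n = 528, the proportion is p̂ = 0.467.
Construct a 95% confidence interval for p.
(0.424, 0.510)

Proportion CI:
SE = √(p̂(1-p̂)/n) = √(0.467 · 0.533 / 528) = 0.02171

z* = 1.960
Margin = z* · SE = 1.960 · 0.02171 = 0.0426

CI: 0.467 ± 0.0426 = (0.424, 0.510)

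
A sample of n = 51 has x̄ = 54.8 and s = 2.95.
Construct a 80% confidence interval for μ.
(54.26, 55.34)

t-interval (σ unknown):
df = n - 1 = 50
t* = 1.299 for 80% confidence

Margin of error = t* · s/√n = 1.299 · 2.95/√51 = 0.54

CI: (54.26, 55.34)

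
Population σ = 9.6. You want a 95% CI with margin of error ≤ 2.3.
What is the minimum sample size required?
n ≥ 67

For margin E ≤ 2.3:
n ≥ (z* · σ / E)²
n ≥ (1.960 · 9.6 / 2.3)²
n ≥ 66.93

Minimum n = 67 (rounding up)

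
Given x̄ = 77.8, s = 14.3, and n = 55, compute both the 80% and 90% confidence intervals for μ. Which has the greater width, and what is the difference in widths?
90% CI is wider by 1.46

df = 54
80% CI: t* = 1.297, (75.30, 80.30), width = 2 · t* · s/√n = 5.00
90% CI: t* = 1.674, (74.57, 81.03), width = 2 · t* · s/√n = 6.46

The 90% CI is wider by 6.46 - 5.00 = 1.46.
Higher confidence requires a wider interval.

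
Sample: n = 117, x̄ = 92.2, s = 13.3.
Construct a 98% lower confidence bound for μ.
μ ≥ 89.65

Lower bound (one-sided):
t* = 2.077 (one-sided for 98%)
Lower bound = x̄ - t* · s/√n = 92.2 - 2.077 · 13.3/√117 = 89.65

We are 98% confident that μ ≥ 89.65.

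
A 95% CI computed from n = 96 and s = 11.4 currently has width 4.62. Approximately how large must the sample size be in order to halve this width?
n ≈ 384

CI width ∝ 1/√n
To reduce width by factor 2, need √n to grow by 2 → need 2² = 4 times as many samples.

Current: n = 96, width = 4.62
New: n = 384, width ≈ 2.29

Width reduced by factor of 4.62/2.29 = 2.02.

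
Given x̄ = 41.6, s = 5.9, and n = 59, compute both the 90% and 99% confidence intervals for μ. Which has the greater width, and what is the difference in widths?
99% CI is wider by 1.52

df = 58
90% CI: t* = 1.672, (40.32, 42.88), width = 2 · t* · s/√n = 2.57
99% CI: t* = 2.663, (39.55, 43.65), width = 2 · t* · s/√n = 4.09

The 99% CI is wider by 4.09 - 2.57 = 1.52.
Higher confidence requires a wider interval.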